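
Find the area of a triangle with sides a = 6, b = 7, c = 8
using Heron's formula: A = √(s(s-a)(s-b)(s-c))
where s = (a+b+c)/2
s = (6+7+8)/2 = 10.5
A = √(10.5·4.5·3.5·2.5) = √413.4375 = 20.33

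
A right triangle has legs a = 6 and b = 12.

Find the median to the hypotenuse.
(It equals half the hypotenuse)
Hypotenuse c = √(6² + 12²) = √180 = 13.4164
Median to hypotenuse = c/2 = 6.708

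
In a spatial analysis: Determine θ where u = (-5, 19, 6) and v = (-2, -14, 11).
u·v = -190, |u|² = 422, |v|² = 321
cos θ = -190/√135462 ≈ -0.5162
θ ≈ 121.1°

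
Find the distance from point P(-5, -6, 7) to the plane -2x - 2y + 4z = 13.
d = |(-2)(-5) + (-2)(-6) + 4(7) - (13)| / √((-2)² + (-2)² + 4²) = 37/√24 = 7.553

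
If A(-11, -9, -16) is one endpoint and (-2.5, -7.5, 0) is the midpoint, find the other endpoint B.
B = (2×(-2.5) - (-11), 2×(-7.5) - (-9), 2×0 - (-16)) = (6, -6, 16)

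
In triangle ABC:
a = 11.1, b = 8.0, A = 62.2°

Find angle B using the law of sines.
sin(B)/b = sin(A)/a
sin(B) = b·sin(A)/a = 8.0·sin(62.2°)/11.1 = 0.637536
B = arcsin(0.637536) = 39.61°  (b ≤ a, so B ≤ A and the acute solution is unique)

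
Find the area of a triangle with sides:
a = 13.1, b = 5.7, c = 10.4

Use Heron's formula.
s = (a+b+c)/2 = (13.1+5.7+10.4)/2 = 14.6
A = √(s(s-a)(s-b)(s-c)) = √(14.6·1.5·8.9·4.2)
A = √818.622 = 28.61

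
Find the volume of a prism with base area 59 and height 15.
Volume = base area * height
Volume = 59 * 15
Volume = 885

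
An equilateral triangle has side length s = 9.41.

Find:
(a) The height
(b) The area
(a) Height h = s·√3/2 = 9.41·√3/2 = 8.149
(b) Area = (√3/4)·s² = (√3/4)·9.41² = (√3/4)·88.5481 = 38.34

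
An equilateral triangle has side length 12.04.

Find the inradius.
For an equilateral triangle, r = s/(2√3) where s is the side.
r = 12.04/(2√3) = 12.04/3.464102 = 3.476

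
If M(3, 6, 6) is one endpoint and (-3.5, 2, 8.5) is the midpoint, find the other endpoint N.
N = (2×(-3.5) - 3, 2×2 - 6, 2×8.5 - 6) = (-10, -2, 11)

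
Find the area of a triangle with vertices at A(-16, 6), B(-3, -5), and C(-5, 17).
Using the coordinate formula: Area = (1/2)|x₁(y₂-y₃) + x₂(y₃-y₁) + x₃(y₁-y₂)|
Area = (1/2)|(-16)((-5)-17) + (-3)(17-6) + (-5)(6-(-5))|
Area = (1/2)|(-16)*(-22) + (-3)*11 + (-5)*11|
Area = (1/2)|352 + (-33) + (-55)|
Area = (1/2)*264 = 132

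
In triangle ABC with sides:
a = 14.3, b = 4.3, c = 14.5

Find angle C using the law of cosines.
cos(C) = (a² + b² - c²)/(2ab)
cos(C) = (14.3² + 4.3² - 14.5²)/(2·14.3·4.3) = 12.73/122.98 = 0.103513
C = arccos(0.103513) = 84.06°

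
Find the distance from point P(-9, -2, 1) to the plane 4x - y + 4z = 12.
d = |4(-9) + (-1)(-2) + 4(1) - (12)| / √(4² + (-1)² + 4²) = 42/√33 = 7.311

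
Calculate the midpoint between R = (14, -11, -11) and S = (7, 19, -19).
Midpoint = ((14+7)/2, (-11+19)/2, (-11-19)/2) = (10.5, 4, -15)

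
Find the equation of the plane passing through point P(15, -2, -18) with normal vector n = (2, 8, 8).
d = n·P = (2)(15) + (8)(-2) + (8)(-18) = -130
Plane: 2x + 8y + 8z = -130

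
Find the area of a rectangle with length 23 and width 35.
Area = length * width
Area = 23 * 35
Area = 805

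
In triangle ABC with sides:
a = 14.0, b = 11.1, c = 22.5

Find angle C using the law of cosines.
cos(C) = (a² + b² - c²)/(2ab)
cos(C) = (14.0² + 11.1² - 22.5²)/(2·14.0·11.1) = -187.04/310.8 = -0.601802
C = arccos(-0.601802) = 127°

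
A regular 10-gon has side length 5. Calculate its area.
For a regular 10-gon with side length s = 5:
Apothem a = s / (2*tan(pi/10)) = 5 / (2*tan(pi/10)) ≈ 7.6942
Perimeter P = 10 * 5 = 50
Area = (1/2) * P * a = (1/2) * 50 * 7.6942 = 192.36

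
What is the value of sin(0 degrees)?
sin(0 degrees) = 0
Decimal approximation: 0.0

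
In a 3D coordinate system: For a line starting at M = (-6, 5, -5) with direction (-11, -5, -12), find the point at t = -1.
P(-1) = (-6 + (-11)(-1), 5 + (-5)(-1), -5 + (-12)(-1)) = (5, 10, 7)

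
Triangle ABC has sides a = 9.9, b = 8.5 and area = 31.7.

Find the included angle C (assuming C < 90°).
Area = ½ab·sin(C)  →  sin(C) = 2·Area/(ab)
sin(C) = 2·31.7/(9.9·8.5) = 0.753417
C = arcsin(0.753417) = 48.89°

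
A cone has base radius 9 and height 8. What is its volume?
Volume = (1/3) * pi * r² * h
Volume = (1/3) * pi * 9² * 8
Volume = (1/3) * pi * 81 * 8
Volume = (1/3) * pi * 648
Volume = 678.58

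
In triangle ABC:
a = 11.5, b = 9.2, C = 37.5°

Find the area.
Using A = ½ab·sin(C):
A = ½·11.5·9.2·sin(37.5°) = ½·105.8·0.608761 = 32.2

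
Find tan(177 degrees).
tan(177 degrees) = -0.0524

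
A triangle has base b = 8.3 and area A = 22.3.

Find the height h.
A = ½bh  →  h = 2A/b
h = 2·22.3/8.3 = 5.373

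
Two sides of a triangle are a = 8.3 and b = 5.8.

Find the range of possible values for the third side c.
By the triangle inequality: |a - b| < c < a + b
|8.3 - 5.8| < c < 8.3 + 5.8
2.5 < c < 14.1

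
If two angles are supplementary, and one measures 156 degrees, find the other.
Supplementary angles sum to 180 degrees.
Other angle = 180 - 156
Other angle = 24 degrees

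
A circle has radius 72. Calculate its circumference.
Circumference = 2 * pi * r
Circumference = 2 * pi * 72
Circumference = 452.39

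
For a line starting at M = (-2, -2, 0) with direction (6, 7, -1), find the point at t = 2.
P(2) = (-2 + 6(2), -2 + 7(2), 0 + (-1)(2)) = (10, 12, -2)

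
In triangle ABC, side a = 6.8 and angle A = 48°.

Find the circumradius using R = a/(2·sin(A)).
R = a/(2·sin(A)) = 6.8/(2·sin(48°))
R = 6.8/(2·0.743145) = 6.8/1.486290 = 4.575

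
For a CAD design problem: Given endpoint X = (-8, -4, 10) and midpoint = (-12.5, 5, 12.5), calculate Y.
Y = (2×(-12.5) - (-8), 2×5 - (-4), 2×12.5 - 10) = (-17, 14, 15)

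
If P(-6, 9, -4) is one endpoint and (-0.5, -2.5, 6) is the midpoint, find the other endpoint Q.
Q = (2×(-0.5) - (-6), 2×(-2.5) - 9, 2×6 - (-4)) = (5, -14, 16)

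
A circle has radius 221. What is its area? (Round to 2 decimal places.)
Area = pi * r²
Area = pi * 221²
Area = pi * 48841
Area = 153438.53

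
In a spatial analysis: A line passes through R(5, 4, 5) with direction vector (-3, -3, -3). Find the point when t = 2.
P(2) = (5 + (-3)(2), 4 + (-3)(2), 5 + (-3)(2)) = (-1, -2, -1)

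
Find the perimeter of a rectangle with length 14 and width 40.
Perimeter = 2 * (length + width)
Perimeter = 2 * (14 + 40)
Perimeter = 2 * 54
Perimeter = 108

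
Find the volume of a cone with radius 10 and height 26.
Volume = (1/3) * pi * r² * h
Volume = (1/3) * pi * 10² * 26
Volume = (1/3) * pi * 100 * 26
Volume = (1/3) * pi * 2600
Volume = 2722.71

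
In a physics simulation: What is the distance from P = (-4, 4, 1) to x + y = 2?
d = |1(-4) + 1(4) + 0(1) - (2)| / √(1² + 1² + 0²) = 2/√2 = 1.414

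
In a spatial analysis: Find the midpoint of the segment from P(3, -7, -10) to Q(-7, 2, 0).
Midpoint = ((3-7)/2, (-7+2)/2, (-10+0)/2) = (-2, -2.5, -5)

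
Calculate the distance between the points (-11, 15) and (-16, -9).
Using the distance formula: d = sqrt((x₂-x₁)² + (y₂-y₁)²)
dx = (-16) - (-11) = -5
dy = (-9) - 15 = -24
d = sqrt((-5)² + (-24)²) = sqrt(25 + 576) = sqrt(601) = 24.52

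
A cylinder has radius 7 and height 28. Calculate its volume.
Volume = pi * r² * h
Volume = pi * 7² * 28
Volume = pi * 49 * 28
Volume = pi * 1372
Volume = 4310.27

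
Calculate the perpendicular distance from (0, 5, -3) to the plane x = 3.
d = |1(0) + 0(5) + 0(-3) - (3)| / √(1² + 0² + 0²) = 3/√1 = 3.0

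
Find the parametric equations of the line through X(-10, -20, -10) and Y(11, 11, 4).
Direction vector d = Y - X = (21, 31, 14)
x = -10 + 21t, y = -20 + 31t, z = -10 + 14t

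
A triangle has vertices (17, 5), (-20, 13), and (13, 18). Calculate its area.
Using the coordinate formula: Area = (1/2)|x₁(y₂-y₃) + x₂(y₃-y₁) + x₃(y₁-y₂)|
Area = (1/2)|17(13-18) + (-20)(18-5) + 13(5-13)|
Area = (1/2)|17*(-5) + (-20)*13 + 13*(-8)|
Area = (1/2)|(-85) + (-260) + (-104)|
Area = (1/2)*449 = 224.50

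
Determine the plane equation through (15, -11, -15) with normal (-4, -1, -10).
d = n·P = (-4)(15) + (-1)(-11) + (-10)(-15) = 101
Plane: -4x - y - 10z = 101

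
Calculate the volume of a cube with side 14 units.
Volume = s³
Volume = 14³
Volume = 2744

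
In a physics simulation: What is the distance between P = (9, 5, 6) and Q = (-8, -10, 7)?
d = √[(-17)² + (-15)² + (1)²] = √515 = 22.69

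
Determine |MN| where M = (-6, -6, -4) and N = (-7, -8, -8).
d = √[(-1)² + (-2)² + (-4)²] = √21 = 4.583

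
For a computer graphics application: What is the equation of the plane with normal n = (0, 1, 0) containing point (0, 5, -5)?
d = n·P = (0)(0) + (1)(5) + (0)(-5) = 5
Plane: y = 5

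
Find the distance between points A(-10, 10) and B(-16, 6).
Using the distance formula: d = sqrt((x₂-x₁)² + (y₂-y₁)²)
dx = (-16) - (-10) = -6
dy = 6 - 10 = -4
d = sqrt((-6)² + (-4)²) = sqrt(36 + 16) = sqrt(52) = 7.21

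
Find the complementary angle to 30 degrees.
Complementary angles sum to 90 degrees.
Other angle = 90 - 30
Other angle = 60 degrees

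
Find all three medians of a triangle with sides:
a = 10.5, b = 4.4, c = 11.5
Using m_x = ½√(2y² + 2z² - x²):
m_a = ½√(2·4.4² + 2·11.5² - 10.5²) = ½√192.97 = 6.946
m_b = ½√(2·10.5² + 2·11.5² - 4.4²) = ½√465.64 = 10.79
m_c = ½√(2·10.5² + 2·4.4² - 11.5²) = ½√126.97 = 5.634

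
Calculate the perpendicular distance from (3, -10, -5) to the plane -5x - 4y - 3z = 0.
d = |(-5)(3) + (-4)(-10) + (-3)(-5) - (0)| / √((-5)² + (-4)² + (-3)²) = 40/√50 = 5.657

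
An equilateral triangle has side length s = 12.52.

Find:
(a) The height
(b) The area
(a) Height h = s·√3/2 = 12.52·√3/2 = 10.84
(b) Area = (√3/4)·s² = (√3/4)·12.52² = (√3/4)·156.75 = 67.87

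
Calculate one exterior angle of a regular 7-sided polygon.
Exterior angle of a regular n-gon = 360/n
Exterior angle = 360/7
Exterior angle = 51.43 degrees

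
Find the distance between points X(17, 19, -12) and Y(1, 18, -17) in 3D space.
d = √[(-16)² + (-1)² + (-5)²] = √282 = 16.79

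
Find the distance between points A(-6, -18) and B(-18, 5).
Using the distance formula: d = sqrt((x₂-x₁)² + (y₂-y₁)²)
dx = (-18) - (-6) = -12
dy = 5 - (-18) = 23
d = sqrt((-12)² + 23²) = sqrt(144 + 529) = sqrt(673) = 25.94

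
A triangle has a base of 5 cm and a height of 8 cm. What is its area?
Area = (1/2) * base * height
Area = (1/2) * 5 * 8
Area = 20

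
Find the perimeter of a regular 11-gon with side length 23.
Perimeter = number of sides * side length
Perimeter = 11 * 23
Perimeter = 253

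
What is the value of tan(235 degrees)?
tan(235 degrees) = 1.4281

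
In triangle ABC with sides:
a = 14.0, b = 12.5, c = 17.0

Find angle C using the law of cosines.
cos(C) = (a² + b² - c²)/(2ab)
cos(C) = (14.0² + 12.5² - 17.0²)/(2·14.0·12.5) = 63.25/350 = 0.180714
C = arccos(0.180714) = 79.59°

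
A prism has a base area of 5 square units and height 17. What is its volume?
Volume = base area * height
Volume = 5 * 17
Volume = 85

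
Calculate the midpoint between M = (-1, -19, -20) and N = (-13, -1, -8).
Midpoint = ((-1-13)/2, (-19-1)/2, (-20-8)/2) = (-7, -10, -14)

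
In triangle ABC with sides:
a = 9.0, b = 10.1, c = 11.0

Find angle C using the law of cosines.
cos(C) = (a² + b² - c²)/(2ab)
cos(C) = (9.0² + 10.1² - 11.0²)/(2·9.0·10.1) = 62.01/181.8 = 0.341089
C = arccos(0.341089) = 70.06°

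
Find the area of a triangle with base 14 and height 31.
Area = (1/2) * base * height
Area = (1/2) * 14 * 31
Area = 217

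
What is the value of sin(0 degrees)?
sin(0 degrees) = 0
Decimal approximation: 0.0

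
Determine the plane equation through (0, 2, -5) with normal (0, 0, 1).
d = n·P = (0)(0) + (0)(2) + (1)(-5) = -5
Plane: z = -5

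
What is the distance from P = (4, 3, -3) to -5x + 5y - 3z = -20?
d = |(-5)(4) + 5(3) + (-3)(-3) - (-20)| / √((-5)² + 5² + (-3)²) = 24/√59 = 3.125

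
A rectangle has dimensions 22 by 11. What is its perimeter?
Perimeter = 2 * (length + width)
Perimeter = 2 * (22 + 11)
Perimeter = 2 * 33
Perimeter = 66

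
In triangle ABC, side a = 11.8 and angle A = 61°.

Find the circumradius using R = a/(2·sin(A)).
R = a/(2·sin(A)) = 11.8/(2·sin(61°))
R = 11.8/(2·0.874620) = 11.8/1.749239 = 6.746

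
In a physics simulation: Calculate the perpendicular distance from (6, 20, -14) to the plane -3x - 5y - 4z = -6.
d = |(-3)(6) + (-5)(20) + (-4)(-14) - (-6)| / √((-3)² + (-5)² + (-4)²) = 56/√50 = 7.92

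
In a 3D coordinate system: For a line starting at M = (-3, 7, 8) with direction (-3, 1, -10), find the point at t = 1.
P(1) = (-3 + (-3)(1), 7 + 1(1), 8 + (-10)(1)) = (-6, 8, -2)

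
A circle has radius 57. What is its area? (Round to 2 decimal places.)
Area = pi * r²
Area = pi * 57²
Area = pi * 3249
Area = 10207.03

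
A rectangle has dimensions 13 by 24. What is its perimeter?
Perimeter = 2 * (length + width)
Perimeter = 2 * (13 + 24)
Perimeter = 2 * 37
Perimeter = 74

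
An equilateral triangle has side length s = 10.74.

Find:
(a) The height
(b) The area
(a) Height h = s·√3/2 = 10.74·√3/2 = 9.301
(b) Area = (√3/4)·s² = (√3/4)·10.74² = (√3/4)·115.348 = 49.95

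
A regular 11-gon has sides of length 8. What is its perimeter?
Perimeter = number of sides * side length
Perimeter = 11 * 8
Perimeter = 88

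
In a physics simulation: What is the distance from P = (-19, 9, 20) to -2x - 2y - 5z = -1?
d = |(-2)(-19) + (-2)(9) + (-5)(20) - (-1)| / √((-2)² + (-2)² + (-5)²) = 79/√33 = 13.75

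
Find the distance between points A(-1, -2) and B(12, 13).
Using the distance formula: d = sqrt((x₂-x₁)² + (y₂-y₁)²)
dx = 12 - (-1) = 13
dy = 13 - (-2) = 15
d = sqrt(13² + 15²) = sqrt(169 + 225) = sqrt(394) = 19.85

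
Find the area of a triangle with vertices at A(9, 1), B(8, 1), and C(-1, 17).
Using the coordinate formula: Area = (1/2)|x₁(y₂-y₃) + x₂(y₃-y₁) + x₃(y₁-y₂)|
Area = (1/2)|9(1-17) + 8(17-1) + (-1)(1-1)|
Area = (1/2)|9*(-16) + 8*16 + (-1)*0|
Area = (1/2)|(-144) + 128 + 0|
Area = (1/2)*16 = 8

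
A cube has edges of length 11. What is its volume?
Volume = s³
Volume = 11³
Volume = 1331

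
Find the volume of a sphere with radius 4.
Volume = (4/3) * pi * r³
Volume = (4/3) * pi * 4³
Volume = (4/3) * pi * 64
Volume = 268.08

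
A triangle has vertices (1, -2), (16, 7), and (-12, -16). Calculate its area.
Using the coordinate formula: Area = (1/2)|x₁(y₂-y₃) + x₂(y₃-y₁) + x₃(y₁-y₂)|
Area = (1/2)|1(7-(-16)) + 16((-16)-(-2)) + (-12)((-2)-7)|
Area = (1/2)|1*23 + 16*(-14) + (-12)*(-9)|
Area = (1/2)|23 + (-224) + 108|
Area = (1/2)*93 = 46.50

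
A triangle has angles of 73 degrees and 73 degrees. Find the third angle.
Sum of angles in a triangle = 180 degrees
Third angle = 180 - 73 - 73
Third angle = 34 degrees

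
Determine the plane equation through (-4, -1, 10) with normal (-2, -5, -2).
d = n·P = (-2)(-4) + (-5)(-1) + (-2)(10) = -7
Plane: -2x - 5y - 2z = -7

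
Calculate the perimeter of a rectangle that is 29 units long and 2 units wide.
Perimeter = 2 * (length + width)
Perimeter = 2 * (29 + 2)
Perimeter = 2 * 31
Perimeter = 62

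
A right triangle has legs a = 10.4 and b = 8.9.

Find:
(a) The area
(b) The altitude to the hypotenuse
(a) Area = ½ab = ½·10.4·8.9 = 46.28
(b) Hypotenuse c = √(10.4² + 8.9²) = √187.37 = 13.6883
    Area = ½·c·h_c  →  h_c = 2·Area/c = 2·46.28/13.6883 = 6.762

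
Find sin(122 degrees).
sin(122 degrees) = 0.848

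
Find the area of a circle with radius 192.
Area = pi * r²
Area = pi * 192²
Area = pi * 36864
Area = 115811.67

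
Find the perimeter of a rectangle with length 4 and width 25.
Perimeter = 2 * (length + width)
Perimeter = 2 * (4 + 25)
Perimeter = 2 * 29
Perimeter = 58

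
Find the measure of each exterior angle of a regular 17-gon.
Exterior angle of a regular n-gon = 360/n
Exterior angle = 360/17
Exterior angle = 21.18 degrees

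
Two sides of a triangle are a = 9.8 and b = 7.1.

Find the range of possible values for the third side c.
By the triangle inequality: |a - b| < c < a + b
|9.8 - 7.1| < c < 9.8 + 7.1
2.7 < c < 16.9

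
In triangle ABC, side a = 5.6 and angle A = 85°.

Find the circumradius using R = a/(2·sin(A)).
R = a/(2·sin(A)) = 5.6/(2·sin(85°))
R = 5.6/(2·0.996195) = 5.6/1.992389 = 2.811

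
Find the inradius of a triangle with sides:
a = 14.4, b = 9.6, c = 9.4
s = (a+b+c)/2 = (14.4+9.6+9.4)/2 = 16.7
Area = √(s(s-a)(s-b)(s-c)) = √(16.7·2.3·7.1·7.3) = 44.6183
r = Area/s = 44.6183/16.7 = 2.672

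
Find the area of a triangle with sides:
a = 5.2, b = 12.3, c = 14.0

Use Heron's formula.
s = (a+b+c)/2 = (5.2+12.3+14.0)/2 = 15.75
A = √(s(s-a)(s-b)(s-c)) = √(15.75·10.55·3.45·1.75)
A = √1003.21 = 31.67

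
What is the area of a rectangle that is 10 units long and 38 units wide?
Area = length * width
Area = 10 * 38
Area = 380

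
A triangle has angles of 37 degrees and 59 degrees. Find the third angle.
Sum of angles in a triangle = 180 degrees
Third angle = 180 - 37 - 59
Third angle = 84 degrees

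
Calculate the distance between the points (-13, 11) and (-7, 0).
Using the distance formula: d = sqrt((x₂-x₁)² + (y₂-y₁)²)
dx = (-7) - (-13) = 6
dy = 0 - 11 = -11
d = sqrt(6² + (-11)²) = sqrt(36 + 121) = sqrt(157) = 12.53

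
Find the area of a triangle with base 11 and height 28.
Area = (1/2) * base * height
Area = (1/2) * 11 * 28
Area = 154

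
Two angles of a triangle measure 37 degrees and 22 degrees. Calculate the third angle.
Sum of angles in a triangle = 180 degrees
Third angle = 180 - 37 - 22
Third angle = 121 degrees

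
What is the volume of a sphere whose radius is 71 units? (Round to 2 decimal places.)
Volume = (4/3) * pi * r³
Volume = (4/3) * pi * 71³
Volume = (4/3) * pi * 357911
Volume = 1499214.09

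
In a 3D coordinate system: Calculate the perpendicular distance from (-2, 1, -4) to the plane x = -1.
d = |1(-2) + 0(1) + 0(-4) - (-1)| / √(1² + 0² + 0²) = 1/√1 = 1.0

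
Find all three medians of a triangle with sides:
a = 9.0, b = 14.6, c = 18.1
Using m_x = ½√(2y² + 2z² - x²):
m_a = ½√(2·14.6² + 2·18.1² - 9.0²) = ½√1000.54 = 15.82
m_b = ½√(2·9.0² + 2·18.1² - 14.6²) = ½√604.06 = 12.29
m_c = ½√(2·9.0² + 2·14.6² - 18.1²) = ½√260.71 = 8.073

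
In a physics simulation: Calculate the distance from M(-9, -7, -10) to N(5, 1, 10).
d = √[(14)² + (8)² + (20)²] = √660 = 25.69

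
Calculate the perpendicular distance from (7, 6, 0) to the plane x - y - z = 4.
d = |1(7) + (-1)(6) + (-1)(0) - (4)| / √(1² + (-1)² + (-1)²) = 3/√3 = 1.732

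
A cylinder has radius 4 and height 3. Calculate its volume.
Volume = pi * r² * h
Volume = pi * 4² * 3
Volume = pi * 16 * 3
Volume = pi * 48
Volume = 150.80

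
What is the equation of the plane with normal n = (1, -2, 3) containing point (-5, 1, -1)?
d = n·P = (1)(-5) + (-2)(1) + (3)(-1) = -10
Plane: x - 2y + 3z = -10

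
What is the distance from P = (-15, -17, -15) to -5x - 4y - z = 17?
d = |(-5)(-15) + (-4)(-17) + (-1)(-15) - (17)| / √((-5)² + (-4)² + (-1)²) = 141/√42 = 21.76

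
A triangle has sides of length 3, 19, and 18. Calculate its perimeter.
Perimeter = sum of all sides
Perimeter = 3 + 19 + 18
Perimeter = 40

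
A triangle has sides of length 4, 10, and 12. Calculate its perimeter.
Perimeter = sum of all sides
Perimeter = 4 + 10 + 12
Perimeter = 26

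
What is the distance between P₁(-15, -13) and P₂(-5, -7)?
Using the distance formula: d = sqrt((x₂-x₁)² + (y₂-y₁)²)
dx = (-5) - (-15) = 10
dy = (-7) - (-13) = 6
d = sqrt(10² + 6²) = sqrt(100 + 36) = sqrt(136) = 11.66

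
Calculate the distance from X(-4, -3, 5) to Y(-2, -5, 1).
d = √[(2)² + (-2)² + (-4)²] = √24 = 4.899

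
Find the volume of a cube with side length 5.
Volume = s³
Volume = 5³
Volume = 125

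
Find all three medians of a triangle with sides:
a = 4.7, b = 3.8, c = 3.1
Using m_x = ½√(2y² + 2z² - x²):
m_a = ½√(2·3.8² + 2·3.1² - 4.7²) = ½√26.01 = 2.55
m_b = ½√(2·4.7² + 2·3.1² - 3.8²) = ½√48.96 = 3.499
m_c = ½√(2·4.7² + 2·3.8² - 3.1²) = ½√63.45 = 3.983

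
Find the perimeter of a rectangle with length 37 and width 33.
Perimeter = 2 * (length + width)
Perimeter = 2 * (37 + 33)
Perimeter = 2 * 70
Perimeter = 140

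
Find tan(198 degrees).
tan(198 degrees) = 0.3249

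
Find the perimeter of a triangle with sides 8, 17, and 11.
Perimeter = sum of all sides
Perimeter = 8 + 17 + 11
Perimeter = 36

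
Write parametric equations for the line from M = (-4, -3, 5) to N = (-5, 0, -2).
Direction vector d = N - M = (-1, 3, -7)
x = -4 - t, y = -3 + 3t, z = 5 - 7t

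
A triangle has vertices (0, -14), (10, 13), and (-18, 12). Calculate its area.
Using the coordinate formula: Area = (1/2)|x₁(y₂-y₃) + x₂(y₃-y₁) + x₃(y₁-y₂)|
Area = (1/2)|0(13-12) + 10(12-(-14)) + (-18)((-14)-13)|
Area = (1/2)|0*1 + 10*26 + (-18)*(-27)|
Area = (1/2)|0 + 260 + 486|
Area = (1/2)*746 = 373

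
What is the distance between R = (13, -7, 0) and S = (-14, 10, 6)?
d = √[(-27)² + (17)² + (6)²] = √1054 = 32.47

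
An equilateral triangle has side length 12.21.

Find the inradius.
For an equilateral triangle, r = s/(2√3) where s is the side.
r = 12.21/(2√3) = 12.21/3.464102 = 3.525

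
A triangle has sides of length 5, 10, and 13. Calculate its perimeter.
Perimeter = sum of all sides
Perimeter = 5 + 10 + 13
Perimeter = 28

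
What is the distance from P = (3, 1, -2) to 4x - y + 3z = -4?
d = |4(3) + (-1)(1) + 3(-2) - (-4)| / √(4² + (-1)² + 3²) = 9/√26 = 1.765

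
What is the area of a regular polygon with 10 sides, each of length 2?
For a regular 10-gon with side length s = 2:
Apothem a = s / (2*tan(pi/10)) = 2 / (2*tan(pi/10)) ≈ 3.0777
Perimeter P = 10 * 2 = 20
Area = (1/2) * P * a = (1/2) * 20 * 3.0777 = 30.78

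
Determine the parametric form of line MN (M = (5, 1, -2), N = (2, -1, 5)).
Direction vector d = N - M = (-3, -2, 7)
x = 5 - 3t, y = 1 - 2t, z = -2 + 7t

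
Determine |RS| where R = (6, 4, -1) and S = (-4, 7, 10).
d = √[(-10)² + (3)² + (11)²] = √230 = 15.17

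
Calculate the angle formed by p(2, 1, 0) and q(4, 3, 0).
p·q = 11, |p|² = 5, |q|² = 25
cos θ = 11/√125 ≈ 0.9839
θ ≈ 10.3°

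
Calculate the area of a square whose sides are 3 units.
Area = s²
Area = 3²
Area = 9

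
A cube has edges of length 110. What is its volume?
Volume = s³
Volume = 110³
Volume = 1331000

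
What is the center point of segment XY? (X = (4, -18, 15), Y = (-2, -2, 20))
Midpoint = ((4-2)/2, (-18-2)/2, (15+20)/2) = (1, -10, 17.5)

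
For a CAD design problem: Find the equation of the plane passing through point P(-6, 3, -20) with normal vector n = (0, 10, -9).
d = n·P = (0)(-6) + (10)(3) + (-9)(-20) = 210
Plane: 10y - 9z = 210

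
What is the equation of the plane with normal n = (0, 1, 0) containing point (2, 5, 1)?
d = n·P = (0)(2) + (1)(5) + (0)(1) = 5
Plane: y = 5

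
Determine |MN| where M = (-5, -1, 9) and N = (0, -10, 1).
d = √[(5)² + (-9)² + (-8)²] = √170 = 13.04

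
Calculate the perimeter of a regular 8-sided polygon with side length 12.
Perimeter = number of sides * side length
Perimeter = 8 * 12
Perimeter = 96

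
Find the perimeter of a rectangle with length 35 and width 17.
Perimeter = 2 * (length + width)
Perimeter = 2 * (35 + 17)
Perimeter = 2 * 52
Perimeter = 104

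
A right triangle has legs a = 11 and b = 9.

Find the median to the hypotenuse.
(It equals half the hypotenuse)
Hypotenuse c = √(11² + 9²) = √202 = 14.2127
Median to hypotenuse = c/2 = 7.106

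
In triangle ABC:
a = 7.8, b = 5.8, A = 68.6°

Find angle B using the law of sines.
sin(B)/b = sin(A)/a
sin(B) = b·sin(A)/a = 5.8·sin(68.6°)/7.8 = 0.692324
B = arcsin(0.692324) = 43.81°  (b ≤ a, so B ≤ A and the acute solution is unique)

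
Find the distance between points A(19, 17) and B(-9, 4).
Using the distance formula: d = sqrt((x₂-x₁)² + (y₂-y₁)²)
dx = (-9) - 19 = -28
dy = 4 - 17 = -13
d = sqrt((-28)² + (-13)²) = sqrt(784 + 169) = sqrt(953) = 30.87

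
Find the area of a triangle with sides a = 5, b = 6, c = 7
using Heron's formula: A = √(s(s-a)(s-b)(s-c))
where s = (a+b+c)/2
s = (5+6+7)/2 = 9
A = √(9·4·3·2) = √216 = 14.7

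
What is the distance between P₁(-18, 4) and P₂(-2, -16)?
Using the distance formula: d = sqrt((x₂-x₁)² + (y₂-y₁)²)
dx = (-2) - (-18) = 16
dy = (-16) - 4 = -20
d = sqrt(16² + (-20)²) = sqrt(256 + 400) = sqrt(656) = 25.61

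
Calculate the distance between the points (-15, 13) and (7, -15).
Using the distance formula: d = sqrt((x₂-x₁)² + (y₂-y₁)²)
dx = 7 - (-15) = 22
dy = (-15) - 13 = -28
d = sqrt(22² + (-28)²) = sqrt(484 + 784) = sqrt(1268) = 35.61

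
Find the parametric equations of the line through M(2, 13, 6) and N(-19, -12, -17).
Direction vector d = N - M = (-21, -25, -23)
x = 2 - 21t, y = 13 - 25t, z = 6 - 23t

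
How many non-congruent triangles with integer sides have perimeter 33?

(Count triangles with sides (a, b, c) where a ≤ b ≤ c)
With a ≤ b ≤ c and a + b + c = 33, the triangle inequality a + b > c gives c < 33/2, so c ≤ 16.
Iterate a from 1 to ⌊p/3⌋ = 11; for each a, b ranges from a to ⌊(p−a)/2⌋ with c = p − a − b, keeping only c ≥ b.
Triples: (1, 16, 16), (2, 15, 16), (3, 14, 16), …
Count = 27 triangles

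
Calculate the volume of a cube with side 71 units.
Volume = s³
Volume = 71³
Volume = 357911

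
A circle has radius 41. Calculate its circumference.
Circumference = 2 * pi * r
Circumference = 2 * pi * 41
Circumference = 257.61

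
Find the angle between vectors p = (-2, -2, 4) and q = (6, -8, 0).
p·q = 4, |p|² = 24, |q|² = 100
cos θ = 4/√2400 ≈ 0.08165
θ ≈ 85.32°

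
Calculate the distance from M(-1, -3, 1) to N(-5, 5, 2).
d = √[(-4)² + (8)² + (1)²] = √81 = 9.0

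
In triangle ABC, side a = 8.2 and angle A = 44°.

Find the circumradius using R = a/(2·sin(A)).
R = a/(2·sin(A)) = 8.2/(2·sin(44°))
R = 8.2/(2·0.694658) = 8.2/1.389317 = 5.902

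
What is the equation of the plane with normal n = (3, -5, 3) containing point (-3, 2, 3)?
d = n·P = (3)(-3) + (-5)(2) + (3)(3) = -10
Plane: 3x - 5y + 3z = -10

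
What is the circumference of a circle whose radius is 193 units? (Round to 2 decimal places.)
Circumference = 2 * pi * r
Circumference = 2 * pi * 193
Circumference = 1212.65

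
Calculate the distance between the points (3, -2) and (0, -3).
Using the distance formula: d = sqrt((x₂-x₁)² + (y₂-y₁)²)
dx = 0 - 3 = -3
dy = (-3) - (-2) = -1
d = sqrt((-3)² + (-1)²) = sqrt(9 + 1) = sqrt(10) = 3.16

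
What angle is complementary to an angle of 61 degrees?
Complementary angles sum to 90 degrees.
Other angle = 90 - 61
Other angle = 29 degrees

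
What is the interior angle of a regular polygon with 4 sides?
Interior angle of a regular n-gon = (n-2)*180/n
Interior angle = (4-2)*180/4
Interior angle = 2*180/4
Interior angle = 360/4
Interior angle = 90 degrees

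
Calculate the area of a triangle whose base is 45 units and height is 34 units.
Area = (1/2) * base * height
Area = (1/2) * 45 * 34
Area = 765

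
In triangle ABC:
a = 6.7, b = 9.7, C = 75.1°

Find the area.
Using A = ½ab·sin(C):
A = ½·6.7·9.7·sin(75.1°) = ½·64.99·0.966376 = 31.4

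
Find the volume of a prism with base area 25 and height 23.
Volume = base area * height
Volume = 25 * 23
Volume = 575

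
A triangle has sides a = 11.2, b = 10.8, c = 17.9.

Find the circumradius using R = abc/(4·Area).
s = (a+b+c)/2 = 19.95
Area = √(s(s-a)(s-b)(s-c)) = √(19.95·8.75·9.15·2.05) = 57.222
R = abc/(4·Area) = (11.2·10.8·17.9)/(4·57.222) = 2165.184/228.888 = 9.46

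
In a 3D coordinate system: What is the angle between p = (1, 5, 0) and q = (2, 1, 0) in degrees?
p·q = 7, |p|² = 26, |q|² = 5
cos θ = 7/√130 ≈ 0.6139
θ ≈ 52.13°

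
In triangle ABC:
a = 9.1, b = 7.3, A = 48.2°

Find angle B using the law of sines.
sin(B)/b = sin(A)/a
sin(B) = b·sin(A)/a = 7.3·sin(48.2°)/9.1 = 0.598019
B = arcsin(0.598019) = 36.73°  (b ≤ a, so B ≤ A and the acute solution is unique)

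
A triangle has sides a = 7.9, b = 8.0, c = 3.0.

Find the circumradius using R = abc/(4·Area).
s = (a+b+c)/2 = 9.45
Area = √(s(s-a)(s-b)(s-c)) = √(9.45·1.55·1.45·6.45) = 11.7043
R = abc/(4·Area) = (7.9·8.0·3.0)/(4·11.7043) = 189.6/46.8172 = 4.05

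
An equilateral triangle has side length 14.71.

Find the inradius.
For an equilateral triangle, r = s/(2√3) where s is the side.
r = 14.71/(2√3) = 14.71/3.464102 = 4.246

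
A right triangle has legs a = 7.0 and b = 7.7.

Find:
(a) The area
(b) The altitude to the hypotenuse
(a) Area = ½ab = ½·7.0·7.7 = 26.95
(b) Hypotenuse c = √(7.0² + 7.7²) = √108.29 = 10.4062
    Area = ½·c·h_c  →  h_c = 2·Area/c = 2·26.95/10.4062 = 5.18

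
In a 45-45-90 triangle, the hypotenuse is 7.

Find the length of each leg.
In a 45-45-90 triangle, hypotenuse = leg·√2  →  leg = hypotenuse/√2
leg = 7/√2 = 4.95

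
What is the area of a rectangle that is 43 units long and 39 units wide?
Area = length * width
Area = 43 * 39
Area = 1677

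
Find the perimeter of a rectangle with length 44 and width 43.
Perimeter = 2 * (length + width)
Perimeter = 2 * (44 + 43)
Perimeter = 2 * 87
Perimeter = 174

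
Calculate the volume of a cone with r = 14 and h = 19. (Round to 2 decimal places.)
Volume = (1/3) * pi * r² * h
Volume = (1/3) * pi * 14² * 19
Volume = (1/3) * pi * 196 * 19
Volume = (1/3) * pi * 3724
Volume = 3899.76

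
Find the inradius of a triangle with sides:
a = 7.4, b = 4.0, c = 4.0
s = (a+b+c)/2 = (7.4+4.0+4.0)/2 = 7.7
Area = √(s(s-a)(s-b)(s-c)) = √(7.7·0.3·3.7·3.7) = 5.62351
r = Area/s = 5.62351/7.7 = 0.7303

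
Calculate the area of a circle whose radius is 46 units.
Area = pi * r²
Area = pi * 46²
Area = pi * 2116
Area = 6647.61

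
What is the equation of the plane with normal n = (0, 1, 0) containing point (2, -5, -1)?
d = n·P = (0)(2) + (1)(-5) + (0)(-1) = -5
Plane: y = -5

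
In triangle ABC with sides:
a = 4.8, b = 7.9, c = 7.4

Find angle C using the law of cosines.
cos(C) = (a² + b² - c²)/(2ab)
cos(C) = (4.8² + 7.9² - 7.4²)/(2·4.8·7.9) = 30.69/75.84 = 0.404668
C = arccos(0.404668) = 66.13°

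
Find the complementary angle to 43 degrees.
Complementary angles sum to 90 degrees.
Other angle = 90 - 43
Other angle = 47 degrees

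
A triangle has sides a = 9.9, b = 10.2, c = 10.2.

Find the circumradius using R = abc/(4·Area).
s = (a+b+c)/2 = 15.15
Area = √(s(s-a)(s-b)(s-c)) = √(15.15·5.25·4.95·4.95) = 44.146
R = abc/(4·Area) = (9.9·10.2·10.2)/(4·44.146) = 1029.996/176.584 = 5.833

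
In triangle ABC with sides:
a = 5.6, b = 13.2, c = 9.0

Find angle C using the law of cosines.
cos(C) = (a² + b² - c²)/(2ab)
cos(C) = (5.6² + 13.2² - 9.0²)/(2·5.6·13.2) = 124.6/147.84 = 0.842803
C = arccos(0.842803) = 32.56°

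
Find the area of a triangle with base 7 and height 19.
Area = (1/2) * base * height
Area = (1/2) * 7 * 19
Area = 66.50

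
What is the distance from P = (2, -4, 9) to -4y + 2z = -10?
d = |0(2) + (-4)(-4) + 2(9) - (-10)| / √(0² + (-4)² + 2²) = 44/√20 = 9.839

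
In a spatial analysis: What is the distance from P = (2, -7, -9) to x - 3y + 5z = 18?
d = |1(2) + (-3)(-7) + 5(-9) - (18)| / √(1² + (-3)² + 5²) = 40/√35 = 6.761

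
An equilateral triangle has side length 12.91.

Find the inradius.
For an equilateral triangle, r = s/(2√3) where s is the side.
r = 12.91/(2√3) = 12.91/3.464102 = 3.727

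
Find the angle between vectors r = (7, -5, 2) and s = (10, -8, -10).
r·s = 90, |r|² = 78, |s|² = 264
cos θ = 90/√20592 ≈ 0.6272
θ ≈ 51.16°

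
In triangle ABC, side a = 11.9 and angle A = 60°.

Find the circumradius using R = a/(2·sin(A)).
R = a/(2·sin(A)) = 11.9/(2·sin(60°))
R = 11.9/(2·0.866025) = 11.9/1.732051 = 6.87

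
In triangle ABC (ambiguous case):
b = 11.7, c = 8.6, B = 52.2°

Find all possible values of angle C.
sin(C)/c = sin(B)/b  →  sin(C) = c·sin(B)/b = 8.6·sin(52.2°)/11.7 = 0.580798
C₁ = arcsin(0.580798) = 35.51°,  C₂ = 180° - C₁ = 144.49°
Check C₂: A = 180° - 52.2° - 144.49° = -16.69° ≤ 0, rejected
C = 35.51° (one solution)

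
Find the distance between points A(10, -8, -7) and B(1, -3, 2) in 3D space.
d = √[(-9)² + (5)² + (9)²] = √187 = 13.67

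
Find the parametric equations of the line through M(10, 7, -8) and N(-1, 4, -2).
Direction vector d = N - M = (-11, -3, 6)
x = 10 - 11t, y = 7 - 3t, z = -8 + 6t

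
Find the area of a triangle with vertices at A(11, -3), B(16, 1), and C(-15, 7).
Using the coordinate formula: Area = (1/2)|x₁(y₂-y₃) + x₂(y₃-y₁) + x₃(y₁-y₂)|
Area = (1/2)|11(1-7) + 16(7-(-3)) + (-15)((-3)-1)|
Area = (1/2)|11*(-6) + 16*10 + (-15)*(-4)|
Area = (1/2)|(-66) + 160 + 60|
Area = (1/2)*154 = 77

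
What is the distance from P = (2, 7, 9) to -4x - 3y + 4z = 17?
d = |(-4)(2) + (-3)(7) + 4(9) - (17)| / √((-4)² + (-3)² + 4²) = 10/√41 = 1.562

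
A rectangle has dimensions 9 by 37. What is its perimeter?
Perimeter = 2 * (length + width)
Perimeter = 2 * (9 + 37)
Perimeter = 2 * 46
Perimeter = 92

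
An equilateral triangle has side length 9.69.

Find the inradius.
For an equilateral triangle, r = s/(2√3) where s is the side.
r = 9.69/(2√3) = 9.69/3.464102 = 2.797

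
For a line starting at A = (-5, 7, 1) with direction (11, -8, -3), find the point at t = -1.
P(-1) = (-5 + 11(-1), 7 + (-8)(-1), 1 + (-3)(-1)) = (-16, 15, 4)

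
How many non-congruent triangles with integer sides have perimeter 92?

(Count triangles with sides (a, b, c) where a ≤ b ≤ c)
With a ≤ b ≤ c and a + b + c = 92, the triangle inequality a + b > c gives c < 92/2, so c ≤ 45.
Iterate a from 1 to ⌊p/3⌋ = 30; for each a, b ranges from a to ⌊(p−a)/2⌋ with c = p − a − b, keeping only c ≥ b.
Triples: (2, 45, 45), (3, 44, 45), (4, 43, 45), …
Count = 176 triangles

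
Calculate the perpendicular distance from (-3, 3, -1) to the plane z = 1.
d = |0(-3) + 0(3) + 1(-1) - (1)| / √(0² + 0² + 1²) = 2/√1 = 2.0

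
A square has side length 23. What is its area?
Area = s²
Area = 23²
Area = 529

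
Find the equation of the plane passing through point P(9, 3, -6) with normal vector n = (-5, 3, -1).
d = n·P = (-5)(9) + (3)(3) + (-1)(-6) = -30
Plane: -5x + 3y - z = -30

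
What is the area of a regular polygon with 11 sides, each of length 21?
For a regular 11-gon with side length s = 21:
Apothem a = s / (2*tan(pi/11)) = 21 / (2*tan(pi/11)) ≈ 35.7597
Perimeter P = 11 * 21 = 231
Area = (1/2) * P * a = (1/2) * 231 * 35.7597 = 4130.25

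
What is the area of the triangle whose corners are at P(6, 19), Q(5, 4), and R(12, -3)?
Using the coordinate formula: Area = (1/2)|x₁(y₂-y₃) + x₂(y₃-y₁) + x₃(y₁-y₂)|
Area = (1/2)|6(4-(-3)) + 5((-3)-19) + 12(19-4)|
Area = (1/2)|6*7 + 5*(-22) + 12*15|
Area = (1/2)|42 + (-110) + 180|
Area = (1/2)*112 = 56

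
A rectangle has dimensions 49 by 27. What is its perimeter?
Perimeter = 2 * (length + width)
Perimeter = 2 * (49 + 27)
Perimeter = 2 * 76
Perimeter = 152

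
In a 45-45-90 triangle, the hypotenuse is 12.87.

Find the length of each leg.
In a 45-45-90 triangle, hypotenuse = leg·√2  →  leg = hypotenuse/√2
leg = 12.87/√2 = 9.1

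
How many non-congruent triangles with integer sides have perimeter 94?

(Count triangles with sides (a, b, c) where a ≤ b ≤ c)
With a ≤ b ≤ c and a + b + c = 94, the triangle inequality a + b > c gives c < 94/2, so c ≤ 46.
Iterate a from 1 to ⌊p/3⌋ = 31; for each a, b ranges from a to ⌊(p−a)/2⌋ with c = p − a − b, keeping only c ≥ b.
Triples: (2, 46, 46), (3, 45, 46), (4, 44, 46), …
Count = 184 triangles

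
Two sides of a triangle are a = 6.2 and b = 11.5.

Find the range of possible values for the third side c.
By the triangle inequality: |a - b| < c < a + b
|6.2 - 11.5| < c < 6.2 + 11.5
5.3 < c < 17.7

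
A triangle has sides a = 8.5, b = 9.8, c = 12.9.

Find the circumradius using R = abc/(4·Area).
s = (a+b+c)/2 = 15.6
Area = √(s(s-a)(s-b)(s-c)) = √(15.6·7.1·5.8·2.7) = 41.6473
R = abc/(4·Area) = (8.5·9.8·12.9)/(4·41.6473) = 1074.57/166.5892 = 6.45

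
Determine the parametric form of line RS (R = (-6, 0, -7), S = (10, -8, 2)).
Direction vector d = S - R = (16, -8, 9)
x = -6 + 16t, y = 0 - 8t, z = -7 + 9t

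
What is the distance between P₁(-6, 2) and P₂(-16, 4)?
Using the distance formula: d = sqrt((x₂-x₁)² + (y₂-y₁)²)
dx = (-16) - (-6) = -10
dy = 4 - 2 = 2
d = sqrt((-10)² + 2²) = sqrt(100 + 4) = sqrt(104) = 10.20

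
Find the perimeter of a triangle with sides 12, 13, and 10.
Perimeter = sum of all sides
Perimeter = 12 + 13 + 10
Perimeter = 35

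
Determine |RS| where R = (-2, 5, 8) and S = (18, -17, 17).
d = √[(20)² + (-22)² + (9)²] = √965 = 31.06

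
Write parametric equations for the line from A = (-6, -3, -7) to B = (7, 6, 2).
Direction vector d = B - A = (13, 9, 9)
x = -6 + 13t, y = -3 + 9t, z = -7 + 9t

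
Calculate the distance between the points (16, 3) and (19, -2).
Using the distance formula: d = sqrt((x₂-x₁)² + (y₂-y₁)²)
dx = 19 - 16 = 3
dy = (-2) - 3 = -5
d = sqrt(3² + (-5)²) = sqrt(9 + 25) = sqrt(34) = 5.83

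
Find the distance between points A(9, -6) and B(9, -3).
Using the distance formula: d = sqrt((x₂-x₁)² + (y₂-y₁)²)
dx = 9 - 9 = 0
dy = (-3) - (-6) = 3
d = sqrt(0² + 3²) = sqrt(0 + 9) = sqrt(9) = 3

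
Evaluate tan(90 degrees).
tan(90 degrees) = undefined
Decimal approximation: undefined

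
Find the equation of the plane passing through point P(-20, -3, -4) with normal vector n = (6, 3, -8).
d = n·P = (6)(-20) + (3)(-3) + (-8)(-4) = -97
Plane: 6x + 3y - 8z = -97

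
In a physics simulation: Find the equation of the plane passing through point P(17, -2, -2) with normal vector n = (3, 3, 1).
d = n·P = (3)(17) + (3)(-2) + (1)(-2) = 43
Plane: 3x + 3y + z = 43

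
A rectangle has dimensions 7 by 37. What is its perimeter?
Perimeter = 2 * (length + width)
Perimeter = 2 * (7 + 37)
Perimeter = 2 * 44
Perimeter = 88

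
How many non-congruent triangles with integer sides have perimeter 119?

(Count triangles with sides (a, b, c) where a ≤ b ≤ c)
With a ≤ b ≤ c and a + b + c = 119, the triangle inequality a + b > c gives c < 119/2, so c ≤ 59.
Iterate a from 1 to ⌊p/3⌋ = 39; for each a, b ranges from a to ⌊(p−a)/2⌋ with c = p − a − b, keeping only c ≥ b.
Triples: (1, 59, 59), (2, 58, 59), (3, 57, 59), …
Count = 310 triangles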